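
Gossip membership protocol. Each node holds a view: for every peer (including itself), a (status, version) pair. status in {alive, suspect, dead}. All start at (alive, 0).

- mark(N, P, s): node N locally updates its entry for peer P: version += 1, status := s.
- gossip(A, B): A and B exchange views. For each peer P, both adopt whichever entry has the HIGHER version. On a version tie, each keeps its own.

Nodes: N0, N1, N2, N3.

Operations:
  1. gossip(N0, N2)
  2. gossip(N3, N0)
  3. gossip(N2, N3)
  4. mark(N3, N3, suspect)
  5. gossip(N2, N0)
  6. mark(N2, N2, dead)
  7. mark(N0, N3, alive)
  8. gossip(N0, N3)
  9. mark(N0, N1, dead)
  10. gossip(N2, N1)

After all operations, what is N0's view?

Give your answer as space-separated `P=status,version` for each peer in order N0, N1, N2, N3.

Op 1: gossip N0<->N2 -> N0.N0=(alive,v0) N0.N1=(alive,v0) N0.N2=(alive,v0) N0.N3=(alive,v0) | N2.N0=(alive,v0) N2.N1=(alive,v0) N2.N2=(alive,v0) N2.N3=(alive,v0)
Op 2: gossip N3<->N0 -> N3.N0=(alive,v0) N3.N1=(alive,v0) N3.N2=(alive,v0) N3.N3=(alive,v0) | N0.N0=(alive,v0) N0.N1=(alive,v0) N0.N2=(alive,v0) N0.N3=(alive,v0)
Op 3: gossip N2<->N3 -> N2.N0=(alive,v0) N2.N1=(alive,v0) N2.N2=(alive,v0) N2.N3=(alive,v0) | N3.N0=(alive,v0) N3.N1=(alive,v0) N3.N2=(alive,v0) N3.N3=(alive,v0)
Op 4: N3 marks N3=suspect -> (suspect,v1)
Op 5: gossip N2<->N0 -> N2.N0=(alive,v0) N2.N1=(alive,v0) N2.N2=(alive,v0) N2.N3=(alive,v0) | N0.N0=(alive,v0) N0.N1=(alive,v0) N0.N2=(alive,v0) N0.N3=(alive,v0)
Op 6: N2 marks N2=dead -> (dead,v1)
Op 7: N0 marks N3=alive -> (alive,v1)
Op 8: gossip N0<->N3 -> N0.N0=(alive,v0) N0.N1=(alive,v0) N0.N2=(alive,v0) N0.N3=(alive,v1) | N3.N0=(alive,v0) N3.N1=(alive,v0) N3.N2=(alive,v0) N3.N3=(suspect,v1)
Op 9: N0 marks N1=dead -> (dead,v1)
Op 10: gossip N2<->N1 -> N2.N0=(alive,v0) N2.N1=(alive,v0) N2.N2=(dead,v1) N2.N3=(alive,v0) | N1.N0=(alive,v0) N1.N1=(alive,v0) N1.N2=(dead,v1) N1.N3=(alive,v0)

Answer: N0=alive,0 N1=dead,1 N2=alive,0 N3=alive,1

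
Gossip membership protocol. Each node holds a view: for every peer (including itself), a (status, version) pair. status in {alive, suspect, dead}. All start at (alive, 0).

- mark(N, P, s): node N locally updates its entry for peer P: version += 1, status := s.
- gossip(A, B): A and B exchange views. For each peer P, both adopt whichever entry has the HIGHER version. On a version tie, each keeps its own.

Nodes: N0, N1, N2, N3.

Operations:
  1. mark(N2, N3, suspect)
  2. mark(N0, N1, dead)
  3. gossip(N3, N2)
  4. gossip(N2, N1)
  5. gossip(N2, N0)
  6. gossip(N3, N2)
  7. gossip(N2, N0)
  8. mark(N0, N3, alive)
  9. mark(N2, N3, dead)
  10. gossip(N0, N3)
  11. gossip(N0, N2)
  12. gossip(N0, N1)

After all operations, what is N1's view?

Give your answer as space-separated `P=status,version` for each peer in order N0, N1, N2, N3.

Op 1: N2 marks N3=suspect -> (suspect,v1)
Op 2: N0 marks N1=dead -> (dead,v1)
Op 3: gossip N3<->N2 -> N3.N0=(alive,v0) N3.N1=(alive,v0) N3.N2=(alive,v0) N3.N3=(suspect,v1) | N2.N0=(alive,v0) N2.N1=(alive,v0) N2.N2=(alive,v0) N2.N3=(suspect,v1)
Op 4: gossip N2<->N1 -> N2.N0=(alive,v0) N2.N1=(alive,v0) N2.N2=(alive,v0) N2.N3=(suspect,v1) | N1.N0=(alive,v0) N1.N1=(alive,v0) N1.N2=(alive,v0) N1.N3=(suspect,v1)
Op 5: gossip N2<->N0 -> N2.N0=(alive,v0) N2.N1=(dead,v1) N2.N2=(alive,v0) N2.N3=(suspect,v1) | N0.N0=(alive,v0) N0.N1=(dead,v1) N0.N2=(alive,v0) N0.N3=(suspect,v1)
Op 6: gossip N3<->N2 -> N3.N0=(alive,v0) N3.N1=(dead,v1) N3.N2=(alive,v0) N3.N3=(suspect,v1) | N2.N0=(alive,v0) N2.N1=(dead,v1) N2.N2=(alive,v0) N2.N3=(suspect,v1)
Op 7: gossip N2<->N0 -> N2.N0=(alive,v0) N2.N1=(dead,v1) N2.N2=(alive,v0) N2.N3=(suspect,v1) | N0.N0=(alive,v0) N0.N1=(dead,v1) N0.N2=(alive,v0) N0.N3=(suspect,v1)
Op 8: N0 marks N3=alive -> (alive,v2)
Op 9: N2 marks N3=dead -> (dead,v2)
Op 10: gossip N0<->N3 -> N0.N0=(alive,v0) N0.N1=(dead,v1) N0.N2=(alive,v0) N0.N3=(alive,v2) | N3.N0=(alive,v0) N3.N1=(dead,v1) N3.N2=(alive,v0) N3.N3=(alive,v2)
Op 11: gossip N0<->N2 -> N0.N0=(alive,v0) N0.N1=(dead,v1) N0.N2=(alive,v0) N0.N3=(alive,v2) | N2.N0=(alive,v0) N2.N1=(dead,v1) N2.N2=(alive,v0) N2.N3=(dead,v2)
Op 12: gossip N0<->N1 -> N0.N0=(alive,v0) N0.N1=(dead,v1) N0.N2=(alive,v0) N0.N3=(alive,v2) | N1.N0=(alive,v0) N1.N1=(dead,v1) N1.N2=(alive,v0) N1.N3=(alive,v2)

Answer: N0=alive,0 N1=dead,1 N2=alive,0 N3=alive,2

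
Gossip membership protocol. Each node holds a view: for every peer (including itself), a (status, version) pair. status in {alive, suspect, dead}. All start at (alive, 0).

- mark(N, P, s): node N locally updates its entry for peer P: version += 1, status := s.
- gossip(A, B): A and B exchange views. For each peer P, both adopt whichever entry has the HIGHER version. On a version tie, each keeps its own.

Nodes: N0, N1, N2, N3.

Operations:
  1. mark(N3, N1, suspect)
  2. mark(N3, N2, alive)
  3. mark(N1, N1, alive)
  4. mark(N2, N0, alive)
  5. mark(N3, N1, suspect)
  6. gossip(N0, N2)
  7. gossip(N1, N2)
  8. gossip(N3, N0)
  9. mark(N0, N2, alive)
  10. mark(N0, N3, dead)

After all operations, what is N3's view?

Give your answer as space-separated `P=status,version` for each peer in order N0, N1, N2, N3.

Answer: N0=alive,1 N1=suspect,2 N2=alive,1 N3=alive,0

Derivation:
Op 1: N3 marks N1=suspect -> (suspect,v1)
Op 2: N3 marks N2=alive -> (alive,v1)
Op 3: N1 marks N1=alive -> (alive,v1)
Op 4: N2 marks N0=alive -> (alive,v1)
Op 5: N3 marks N1=suspect -> (suspect,v2)
Op 6: gossip N0<->N2 -> N0.N0=(alive,v1) N0.N1=(alive,v0) N0.N2=(alive,v0) N0.N3=(alive,v0) | N2.N0=(alive,v1) N2.N1=(alive,v0) N2.N2=(alive,v0) N2.N3=(alive,v0)
Op 7: gossip N1<->N2 -> N1.N0=(alive,v1) N1.N1=(alive,v1) N1.N2=(alive,v0) N1.N3=(alive,v0) | N2.N0=(alive,v1) N2.N1=(alive,v1) N2.N2=(alive,v0) N2.N3=(alive,v0)
Op 8: gossip N3<->N0 -> N3.N0=(alive,v1) N3.N1=(suspect,v2) N3.N2=(alive,v1) N3.N3=(alive,v0) | N0.N0=(alive,v1) N0.N1=(suspect,v2) N0.N2=(alive,v1) N0.N3=(alive,v0)
Op 9: N0 marks N2=alive -> (alive,v2)
Op 10: N0 marks N3=dead -> (dead,v1)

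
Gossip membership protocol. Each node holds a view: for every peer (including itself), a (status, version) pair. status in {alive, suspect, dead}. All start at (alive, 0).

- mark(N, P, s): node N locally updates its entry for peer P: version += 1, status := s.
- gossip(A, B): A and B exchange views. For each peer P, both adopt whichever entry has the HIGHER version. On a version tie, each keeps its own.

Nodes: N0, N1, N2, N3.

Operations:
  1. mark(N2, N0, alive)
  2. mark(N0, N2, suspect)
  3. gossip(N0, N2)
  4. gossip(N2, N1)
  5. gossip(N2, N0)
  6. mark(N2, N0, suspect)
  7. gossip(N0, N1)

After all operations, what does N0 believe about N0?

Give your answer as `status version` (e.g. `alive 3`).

Op 1: N2 marks N0=alive -> (alive,v1)
Op 2: N0 marks N2=suspect -> (suspect,v1)
Op 3: gossip N0<->N2 -> N0.N0=(alive,v1) N0.N1=(alive,v0) N0.N2=(suspect,v1) N0.N3=(alive,v0) | N2.N0=(alive,v1) N2.N1=(alive,v0) N2.N2=(suspect,v1) N2.N3=(alive,v0)
Op 4: gossip N2<->N1 -> N2.N0=(alive,v1) N2.N1=(alive,v0) N2.N2=(suspect,v1) N2.N3=(alive,v0) | N1.N0=(alive,v1) N1.N1=(alive,v0) N1.N2=(suspect,v1) N1.N3=(alive,v0)
Op 5: gossip N2<->N0 -> N2.N0=(alive,v1) N2.N1=(alive,v0) N2.N2=(suspect,v1) N2.N3=(alive,v0) | N0.N0=(alive,v1) N0.N1=(alive,v0) N0.N2=(suspect,v1) N0.N3=(alive,v0)
Op 6: N2 marks N0=suspect -> (suspect,v2)
Op 7: gossip N0<->N1 -> N0.N0=(alive,v1) N0.N1=(alive,v0) N0.N2=(suspect,v1) N0.N3=(alive,v0) | N1.N0=(alive,v1) N1.N1=(alive,v0) N1.N2=(suspect,v1) N1.N3=(alive,v0)

Answer: alive 1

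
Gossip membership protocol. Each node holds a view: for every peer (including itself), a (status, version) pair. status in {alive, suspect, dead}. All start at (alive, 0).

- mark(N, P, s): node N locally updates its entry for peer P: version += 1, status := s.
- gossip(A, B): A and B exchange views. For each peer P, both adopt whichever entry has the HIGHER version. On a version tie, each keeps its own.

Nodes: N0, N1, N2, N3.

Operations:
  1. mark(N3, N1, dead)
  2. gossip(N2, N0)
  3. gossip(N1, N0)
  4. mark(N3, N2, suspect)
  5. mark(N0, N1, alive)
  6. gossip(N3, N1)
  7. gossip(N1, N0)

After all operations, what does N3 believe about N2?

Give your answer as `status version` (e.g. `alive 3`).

Answer: suspect 1

Derivation:
Op 1: N3 marks N1=dead -> (dead,v1)
Op 2: gossip N2<->N0 -> N2.N0=(alive,v0) N2.N1=(alive,v0) N2.N2=(alive,v0) N2.N3=(alive,v0) | N0.N0=(alive,v0) N0.N1=(alive,v0) N0.N2=(alive,v0) N0.N3=(alive,v0)
Op 3: gossip N1<->N0 -> N1.N0=(alive,v0) N1.N1=(alive,v0) N1.N2=(alive,v0) N1.N3=(alive,v0) | N0.N0=(alive,v0) N0.N1=(alive,v0) N0.N2=(alive,v0) N0.N3=(alive,v0)
Op 4: N3 marks N2=suspect -> (suspect,v1)
Op 5: N0 marks N1=alive -> (alive,v1)
Op 6: gossip N3<->N1 -> N3.N0=(alive,v0) N3.N1=(dead,v1) N3.N2=(suspect,v1) N3.N3=(alive,v0) | N1.N0=(alive,v0) N1.N1=(dead,v1) N1.N2=(suspect,v1) N1.N3=(alive,v0)
Op 7: gossip N1<->N0 -> N1.N0=(alive,v0) N1.N1=(dead,v1) N1.N2=(suspect,v1) N1.N3=(alive,v0) | N0.N0=(alive,v0) N0.N1=(alive,v1) N0.N2=(suspect,v1) N0.N3=(alive,v0)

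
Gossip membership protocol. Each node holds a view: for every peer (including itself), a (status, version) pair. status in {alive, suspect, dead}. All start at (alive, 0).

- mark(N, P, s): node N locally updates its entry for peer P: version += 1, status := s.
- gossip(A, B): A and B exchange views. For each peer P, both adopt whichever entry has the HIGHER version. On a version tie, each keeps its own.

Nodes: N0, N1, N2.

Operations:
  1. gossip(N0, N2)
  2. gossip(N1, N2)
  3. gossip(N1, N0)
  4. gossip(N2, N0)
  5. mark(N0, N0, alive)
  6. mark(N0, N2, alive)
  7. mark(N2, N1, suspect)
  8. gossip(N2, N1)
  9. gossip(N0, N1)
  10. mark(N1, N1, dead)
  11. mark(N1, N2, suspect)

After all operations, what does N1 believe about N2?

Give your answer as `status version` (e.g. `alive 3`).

Answer: suspect 2

Derivation:
Op 1: gossip N0<->N2 -> N0.N0=(alive,v0) N0.N1=(alive,v0) N0.N2=(alive,v0) | N2.N0=(alive,v0) N2.N1=(alive,v0) N2.N2=(alive,v0)
Op 2: gossip N1<->N2 -> N1.N0=(alive,v0) N1.N1=(alive,v0) N1.N2=(alive,v0) | N2.N0=(alive,v0) N2.N1=(alive,v0) N2.N2=(alive,v0)
Op 3: gossip N1<->N0 -> N1.N0=(alive,v0) N1.N1=(alive,v0) N1.N2=(alive,v0) | N0.N0=(alive,v0) N0.N1=(alive,v0) N0.N2=(alive,v0)
Op 4: gossip N2<->N0 -> N2.N0=(alive,v0) N2.N1=(alive,v0) N2.N2=(alive,v0) | N0.N0=(alive,v0) N0.N1=(alive,v0) N0.N2=(alive,v0)
Op 5: N0 marks N0=alive -> (alive,v1)
Op 6: N0 marks N2=alive -> (alive,v1)
Op 7: N2 marks N1=suspect -> (suspect,v1)
Op 8: gossip N2<->N1 -> N2.N0=(alive,v0) N2.N1=(suspect,v1) N2.N2=(alive,v0) | N1.N0=(alive,v0) N1.N1=(suspect,v1) N1.N2=(alive,v0)
Op 9: gossip N0<->N1 -> N0.N0=(alive,v1) N0.N1=(suspect,v1) N0.N2=(alive,v1) | N1.N0=(alive,v1) N1.N1=(suspect,v1) N1.N2=(alive,v1)
Op 10: N1 marks N1=dead -> (dead,v2)
Op 11: N1 marks N2=suspect -> (suspect,v2)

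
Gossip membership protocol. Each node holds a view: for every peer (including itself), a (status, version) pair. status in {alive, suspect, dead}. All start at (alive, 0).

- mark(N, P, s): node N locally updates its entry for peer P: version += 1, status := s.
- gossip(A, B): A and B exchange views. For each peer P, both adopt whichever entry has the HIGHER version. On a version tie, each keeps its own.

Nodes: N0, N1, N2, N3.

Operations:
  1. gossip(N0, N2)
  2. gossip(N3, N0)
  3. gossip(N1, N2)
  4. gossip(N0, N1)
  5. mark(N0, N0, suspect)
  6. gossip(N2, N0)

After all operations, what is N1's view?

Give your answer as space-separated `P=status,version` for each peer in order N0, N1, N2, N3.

Op 1: gossip N0<->N2 -> N0.N0=(alive,v0) N0.N1=(alive,v0) N0.N2=(alive,v0) N0.N3=(alive,v0) | N2.N0=(alive,v0) N2.N1=(alive,v0) N2.N2=(alive,v0) N2.N3=(alive,v0)
Op 2: gossip N3<->N0 -> N3.N0=(alive,v0) N3.N1=(alive,v0) N3.N2=(alive,v0) N3.N3=(alive,v0) | N0.N0=(alive,v0) N0.N1=(alive,v0) N0.N2=(alive,v0) N0.N3=(alive,v0)
Op 3: gossip N1<->N2 -> N1.N0=(alive,v0) N1.N1=(alive,v0) N1.N2=(alive,v0) N1.N3=(alive,v0) | N2.N0=(alive,v0) N2.N1=(alive,v0) N2.N2=(alive,v0) N2.N3=(alive,v0)
Op 4: gossip N0<->N1 -> N0.N0=(alive,v0) N0.N1=(alive,v0) N0.N2=(alive,v0) N0.N3=(alive,v0) | N1.N0=(alive,v0) N1.N1=(alive,v0) N1.N2=(alive,v0) N1.N3=(alive,v0)
Op 5: N0 marks N0=suspect -> (suspect,v1)
Op 6: gossip N2<->N0 -> N2.N0=(suspect,v1) N2.N1=(alive,v0) N2.N2=(alive,v0) N2.N3=(alive,v0) | N0.N0=(suspect,v1) N0.N1=(alive,v0) N0.N2=(alive,v0) N0.N3=(alive,v0)

Answer: N0=alive,0 N1=alive,0 N2=alive,0 N3=alive,0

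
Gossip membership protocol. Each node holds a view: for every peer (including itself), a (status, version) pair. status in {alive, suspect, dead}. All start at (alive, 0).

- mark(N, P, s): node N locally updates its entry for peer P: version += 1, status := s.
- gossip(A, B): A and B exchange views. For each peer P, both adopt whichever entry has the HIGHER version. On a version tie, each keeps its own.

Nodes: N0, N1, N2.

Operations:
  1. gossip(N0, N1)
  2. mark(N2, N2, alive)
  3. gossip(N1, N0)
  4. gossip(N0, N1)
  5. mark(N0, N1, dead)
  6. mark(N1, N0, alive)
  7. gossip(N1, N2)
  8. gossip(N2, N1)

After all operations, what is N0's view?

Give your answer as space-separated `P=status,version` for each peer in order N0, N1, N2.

Op 1: gossip N0<->N1 -> N0.N0=(alive,v0) N0.N1=(alive,v0) N0.N2=(alive,v0) | N1.N0=(alive,v0) N1.N1=(alive,v0) N1.N2=(alive,v0)
Op 2: N2 marks N2=alive -> (alive,v1)
Op 3: gossip N1<->N0 -> N1.N0=(alive,v0) N1.N1=(alive,v0) N1.N2=(alive,v0) | N0.N0=(alive,v0) N0.N1=(alive,v0) N0.N2=(alive,v0)
Op 4: gossip N0<->N1 -> N0.N0=(alive,v0) N0.N1=(alive,v0) N0.N2=(alive,v0) | N1.N0=(alive,v0) N1.N1=(alive,v0) N1.N2=(alive,v0)
Op 5: N0 marks N1=dead -> (dead,v1)
Op 6: N1 marks N0=alive -> (alive,v1)
Op 7: gossip N1<->N2 -> N1.N0=(alive,v1) N1.N1=(alive,v0) N1.N2=(alive,v1) | N2.N0=(alive,v1) N2.N1=(alive,v0) N2.N2=(alive,v1)
Op 8: gossip N2<->N1 -> N2.N0=(alive,v1) N2.N1=(alive,v0) N2.N2=(alive,v1) | N1.N0=(alive,v1) N1.N1=(alive,v0) N1.N2=(alive,v1)

Answer: N0=alive,0 N1=dead,1 N2=alive,0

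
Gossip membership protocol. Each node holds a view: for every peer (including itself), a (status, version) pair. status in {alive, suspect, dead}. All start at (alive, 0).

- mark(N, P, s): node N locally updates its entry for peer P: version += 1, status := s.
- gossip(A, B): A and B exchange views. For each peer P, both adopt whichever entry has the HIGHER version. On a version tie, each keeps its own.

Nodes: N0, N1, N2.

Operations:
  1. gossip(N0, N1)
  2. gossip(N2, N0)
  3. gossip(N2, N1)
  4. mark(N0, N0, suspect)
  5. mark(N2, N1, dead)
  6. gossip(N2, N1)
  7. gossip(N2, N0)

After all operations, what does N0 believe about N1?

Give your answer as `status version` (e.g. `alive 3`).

Answer: dead 1

Derivation:
Op 1: gossip N0<->N1 -> N0.N0=(alive,v0) N0.N1=(alive,v0) N0.N2=(alive,v0) | N1.N0=(alive,v0) N1.N1=(alive,v0) N1.N2=(alive,v0)
Op 2: gossip N2<->N0 -> N2.N0=(alive,v0) N2.N1=(alive,v0) N2.N2=(alive,v0) | N0.N0=(alive,v0) N0.N1=(alive,v0) N0.N2=(alive,v0)
Op 3: gossip N2<->N1 -> N2.N0=(alive,v0) N2.N1=(alive,v0) N2.N2=(alive,v0) | N1.N0=(alive,v0) N1.N1=(alive,v0) N1.N2=(alive,v0)
Op 4: N0 marks N0=suspect -> (suspect,v1)
Op 5: N2 marks N1=dead -> (dead,v1)
Op 6: gossip N2<->N1 -> N2.N0=(alive,v0) N2.N1=(dead,v1) N2.N2=(alive,v0) | N1.N0=(alive,v0) N1.N1=(dead,v1) N1.N2=(alive,v0)
Op 7: gossip N2<->N0 -> N2.N0=(suspect,v1) N2.N1=(dead,v1) N2.N2=(alive,v0) | N0.N0=(suspect,v1) N0.N1=(dead,v1) N0.N2=(alive,v0)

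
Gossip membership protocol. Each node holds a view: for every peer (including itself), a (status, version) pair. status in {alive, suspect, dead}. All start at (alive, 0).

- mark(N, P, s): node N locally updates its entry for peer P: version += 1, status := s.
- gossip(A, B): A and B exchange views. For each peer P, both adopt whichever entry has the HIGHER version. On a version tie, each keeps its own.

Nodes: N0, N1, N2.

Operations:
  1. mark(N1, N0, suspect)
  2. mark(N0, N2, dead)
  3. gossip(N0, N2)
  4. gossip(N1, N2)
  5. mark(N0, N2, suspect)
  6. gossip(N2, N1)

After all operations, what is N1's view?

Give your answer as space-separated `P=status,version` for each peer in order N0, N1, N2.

Answer: N0=suspect,1 N1=alive,0 N2=dead,1

Derivation:
Op 1: N1 marks N0=suspect -> (suspect,v1)
Op 2: N0 marks N2=dead -> (dead,v1)
Op 3: gossip N0<->N2 -> N0.N0=(alive,v0) N0.N1=(alive,v0) N0.N2=(dead,v1) | N2.N0=(alive,v0) N2.N1=(alive,v0) N2.N2=(dead,v1)
Op 4: gossip N1<->N2 -> N1.N0=(suspect,v1) N1.N1=(alive,v0) N1.N2=(dead,v1) | N2.N0=(suspect,v1) N2.N1=(alive,v0) N2.N2=(dead,v1)
Op 5: N0 marks N2=suspect -> (suspect,v2)
Op 6: gossip N2<->N1 -> N2.N0=(suspect,v1) N2.N1=(alive,v0) N2.N2=(dead,v1) | N1.N0=(suspect,v1) N1.N1=(alive,v0) N1.N2=(dead,v1)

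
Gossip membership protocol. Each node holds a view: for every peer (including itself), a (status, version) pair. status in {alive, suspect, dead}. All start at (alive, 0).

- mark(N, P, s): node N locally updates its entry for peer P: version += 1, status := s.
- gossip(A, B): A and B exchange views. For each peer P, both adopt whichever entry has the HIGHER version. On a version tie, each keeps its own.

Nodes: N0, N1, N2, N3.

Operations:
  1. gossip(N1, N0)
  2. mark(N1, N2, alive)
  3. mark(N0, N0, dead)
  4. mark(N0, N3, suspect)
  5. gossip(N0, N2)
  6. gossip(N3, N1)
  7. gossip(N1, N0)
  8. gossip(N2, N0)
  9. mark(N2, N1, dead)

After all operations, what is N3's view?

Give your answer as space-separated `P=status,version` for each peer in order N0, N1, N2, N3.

Answer: N0=alive,0 N1=alive,0 N2=alive,1 N3=alive,0

Derivation:
Op 1: gossip N1<->N0 -> N1.N0=(alive,v0) N1.N1=(alive,v0) N1.N2=(alive,v0) N1.N3=(alive,v0) | N0.N0=(alive,v0) N0.N1=(alive,v0) N0.N2=(alive,v0) N0.N3=(alive,v0)
Op 2: N1 marks N2=alive -> (alive,v1)
Op 3: N0 marks N0=dead -> (dead,v1)
Op 4: N0 marks N3=suspect -> (suspect,v1)
Op 5: gossip N0<->N2 -> N0.N0=(dead,v1) N0.N1=(alive,v0) N0.N2=(alive,v0) N0.N3=(suspect,v1) | N2.N0=(dead,v1) N2.N1=(alive,v0) N2.N2=(alive,v0) N2.N3=(suspect,v1)
Op 6: gossip N3<->N1 -> N3.N0=(alive,v0) N3.N1=(alive,v0) N3.N2=(alive,v1) N3.N3=(alive,v0) | N1.N0=(alive,v0) N1.N1=(alive,v0) N1.N2=(alive,v1) N1.N3=(alive,v0)
Op 7: gossip N1<->N0 -> N1.N0=(dead,v1) N1.N1=(alive,v0) N1.N2=(alive,v1) N1.N3=(suspect,v1) | N0.N0=(dead,v1) N0.N1=(alive,v0) N0.N2=(alive,v1) N0.N3=(suspect,v1)
Op 8: gossip N2<->N0 -> N2.N0=(dead,v1) N2.N1=(alive,v0) N2.N2=(alive,v1) N2.N3=(suspect,v1) | N0.N0=(dead,v1) N0.N1=(alive,v0) N0.N2=(alive,v1) N0.N3=(suspect,v1)
Op 9: N2 marks N1=dead -> (dead,v1)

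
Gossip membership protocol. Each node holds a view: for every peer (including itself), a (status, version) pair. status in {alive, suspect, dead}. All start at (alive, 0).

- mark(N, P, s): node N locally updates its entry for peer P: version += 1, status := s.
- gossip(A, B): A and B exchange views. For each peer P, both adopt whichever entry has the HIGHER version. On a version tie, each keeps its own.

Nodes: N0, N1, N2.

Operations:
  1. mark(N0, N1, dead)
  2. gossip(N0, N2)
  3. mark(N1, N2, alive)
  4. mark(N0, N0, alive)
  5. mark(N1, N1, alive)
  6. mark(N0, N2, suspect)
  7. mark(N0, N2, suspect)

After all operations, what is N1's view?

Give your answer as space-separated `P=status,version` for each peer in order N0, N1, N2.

Answer: N0=alive,0 N1=alive,1 N2=alive,1

Derivation:
Op 1: N0 marks N1=dead -> (dead,v1)
Op 2: gossip N0<->N2 -> N0.N0=(alive,v0) N0.N1=(dead,v1) N0.N2=(alive,v0) | N2.N0=(alive,v0) N2.N1=(dead,v1) N2.N2=(alive,v0)
Op 3: N1 marks N2=alive -> (alive,v1)
Op 4: N0 marks N0=alive -> (alive,v1)
Op 5: N1 marks N1=alive -> (alive,v1)
Op 6: N0 marks N2=suspect -> (suspect,v1)
Op 7: N0 marks N2=suspect -> (suspect,v2)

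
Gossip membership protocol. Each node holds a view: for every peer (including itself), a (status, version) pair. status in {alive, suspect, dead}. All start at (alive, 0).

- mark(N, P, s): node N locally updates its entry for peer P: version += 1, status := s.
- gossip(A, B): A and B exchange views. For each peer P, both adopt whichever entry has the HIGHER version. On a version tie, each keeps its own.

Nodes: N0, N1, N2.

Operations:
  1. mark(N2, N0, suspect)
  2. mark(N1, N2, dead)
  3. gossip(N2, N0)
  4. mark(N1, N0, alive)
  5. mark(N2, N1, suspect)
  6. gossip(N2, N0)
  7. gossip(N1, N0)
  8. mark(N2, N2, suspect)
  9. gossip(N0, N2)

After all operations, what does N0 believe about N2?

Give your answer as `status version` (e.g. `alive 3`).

Answer: dead 1

Derivation:
Op 1: N2 marks N0=suspect -> (suspect,v1)
Op 2: N1 marks N2=dead -> (dead,v1)
Op 3: gossip N2<->N0 -> N2.N0=(suspect,v1) N2.N1=(alive,v0) N2.N2=(alive,v0) | N0.N0=(suspect,v1) N0.N1=(alive,v0) N0.N2=(alive,v0)
Op 4: N1 marks N0=alive -> (alive,v1)
Op 5: N2 marks N1=suspect -> (suspect,v1)
Op 6: gossip N2<->N0 -> N2.N0=(suspect,v1) N2.N1=(suspect,v1) N2.N2=(alive,v0) | N0.N0=(suspect,v1) N0.N1=(suspect,v1) N0.N2=(alive,v0)
Op 7: gossip N1<->N0 -> N1.N0=(alive,v1) N1.N1=(suspect,v1) N1.N2=(dead,v1) | N0.N0=(suspect,v1) N0.N1=(suspect,v1) N0.N2=(dead,v1)
Op 8: N2 marks N2=suspect -> (suspect,v1)
Op 9: gossip N0<->N2 -> N0.N0=(suspect,v1) N0.N1=(suspect,v1) N0.N2=(dead,v1) | N2.N0=(suspect,v1) N2.N1=(suspect,v1) N2.N2=(suspect,v1)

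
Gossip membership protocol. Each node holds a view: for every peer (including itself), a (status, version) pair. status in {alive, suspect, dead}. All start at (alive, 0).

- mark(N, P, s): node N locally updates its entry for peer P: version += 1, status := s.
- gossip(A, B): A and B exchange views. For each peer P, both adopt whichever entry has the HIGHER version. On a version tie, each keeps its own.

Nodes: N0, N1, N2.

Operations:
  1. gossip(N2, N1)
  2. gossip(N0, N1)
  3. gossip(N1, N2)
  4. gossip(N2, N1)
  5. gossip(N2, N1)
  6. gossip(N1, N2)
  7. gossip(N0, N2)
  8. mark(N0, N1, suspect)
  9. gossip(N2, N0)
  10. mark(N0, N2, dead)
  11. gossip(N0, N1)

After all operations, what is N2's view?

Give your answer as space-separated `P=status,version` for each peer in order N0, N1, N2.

Answer: N0=alive,0 N1=suspect,1 N2=alive,0

Derivation:
Op 1: gossip N2<->N1 -> N2.N0=(alive,v0) N2.N1=(alive,v0) N2.N2=(alive,v0) | N1.N0=(alive,v0) N1.N1=(alive,v0) N1.N2=(alive,v0)
Op 2: gossip N0<->N1 -> N0.N0=(alive,v0) N0.N1=(alive,v0) N0.N2=(alive,v0) | N1.N0=(alive,v0) N1.N1=(alive,v0) N1.N2=(alive,v0)
Op 3: gossip N1<->N2 -> N1.N0=(alive,v0) N1.N1=(alive,v0) N1.N2=(alive,v0) | N2.N0=(alive,v0) N2.N1=(alive,v0) N2.N2=(alive,v0)
Op 4: gossip N2<->N1 -> N2.N0=(alive,v0) N2.N1=(alive,v0) N2.N2=(alive,v0) | N1.N0=(alive,v0) N1.N1=(alive,v0) N1.N2=(alive,v0)
Op 5: gossip N2<->N1 -> N2.N0=(alive,v0) N2.N1=(alive,v0) N2.N2=(alive,v0) | N1.N0=(alive,v0) N1.N1=(alive,v0) N1.N2=(alive,v0)
Op 6: gossip N1<->N2 -> N1.N0=(alive,v0) N1.N1=(alive,v0) N1.N2=(alive,v0) | N2.N0=(alive,v0) N2.N1=(alive,v0) N2.N2=(alive,v0)
Op 7: gossip N0<->N2 -> N0.N0=(alive,v0) N0.N1=(alive,v0) N0.N2=(alive,v0) | N2.N0=(alive,v0) N2.N1=(alive,v0) N2.N2=(alive,v0)
Op 8: N0 marks N1=suspect -> (suspect,v1)
Op 9: gossip N2<->N0 -> N2.N0=(alive,v0) N2.N1=(suspect,v1) N2.N2=(alive,v0) | N0.N0=(alive,v0) N0.N1=(suspect,v1) N0.N2=(alive,v0)
Op 10: N0 marks N2=dead -> (dead,v1)
Op 11: gossip N0<->N1 -> N0.N0=(alive,v0) N0.N1=(suspect,v1) N0.N2=(dead,v1) | N1.N0=(alive,v0) N1.N1=(suspect,v1) N1.N2=(dead,v1)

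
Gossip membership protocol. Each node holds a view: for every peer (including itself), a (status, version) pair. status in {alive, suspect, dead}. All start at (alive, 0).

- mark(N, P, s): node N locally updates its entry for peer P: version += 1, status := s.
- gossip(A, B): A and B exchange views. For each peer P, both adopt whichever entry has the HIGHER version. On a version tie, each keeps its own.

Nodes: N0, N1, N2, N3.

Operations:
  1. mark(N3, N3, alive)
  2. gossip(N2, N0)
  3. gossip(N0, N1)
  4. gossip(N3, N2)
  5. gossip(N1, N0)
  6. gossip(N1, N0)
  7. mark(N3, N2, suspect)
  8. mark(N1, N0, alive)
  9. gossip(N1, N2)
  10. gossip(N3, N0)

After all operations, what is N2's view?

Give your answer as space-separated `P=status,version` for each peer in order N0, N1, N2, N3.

Answer: N0=alive,1 N1=alive,0 N2=alive,0 N3=alive,1

Derivation:
Op 1: N3 marks N3=alive -> (alive,v1)
Op 2: gossip N2<->N0 -> N2.N0=(alive,v0) N2.N1=(alive,v0) N2.N2=(alive,v0) N2.N3=(alive,v0) | N0.N0=(alive,v0) N0.N1=(alive,v0) N0.N2=(alive,v0) N0.N3=(alive,v0)
Op 3: gossip N0<->N1 -> N0.N0=(alive,v0) N0.N1=(alive,v0) N0.N2=(alive,v0) N0.N3=(alive,v0) | N1.N0=(alive,v0) N1.N1=(alive,v0) N1.N2=(alive,v0) N1.N3=(alive,v0)
Op 4: gossip N3<->N2 -> N3.N0=(alive,v0) N3.N1=(alive,v0) N3.N2=(alive,v0) N3.N3=(alive,v1) | N2.N0=(alive,v0) N2.N1=(alive,v0) N2.N2=(alive,v0) N2.N3=(alive,v1)
Op 5: gossip N1<->N0 -> N1.N0=(alive,v0) N1.N1=(alive,v0) N1.N2=(alive,v0) N1.N3=(alive,v0) | N0.N0=(alive,v0) N0.N1=(alive,v0) N0.N2=(alive,v0) N0.N3=(alive,v0)
Op 6: gossip N1<->N0 -> N1.N0=(alive,v0) N1.N1=(alive,v0) N1.N2=(alive,v0) N1.N3=(alive,v0) | N0.N0=(alive,v0) N0.N1=(alive,v0) N0.N2=(alive,v0) N0.N3=(alive,v0)
Op 7: N3 marks N2=suspect -> (suspect,v1)
Op 8: N1 marks N0=alive -> (alive,v1)
Op 9: gossip N1<->N2 -> N1.N0=(alive,v1) N1.N1=(alive,v0) N1.N2=(alive,v0) N1.N3=(alive,v1) | N2.N0=(alive,v1) N2.N1=(alive,v0) N2.N2=(alive,v0) N2.N3=(alive,v1)
Op 10: gossip N3<->N0 -> N3.N0=(alive,v0) N3.N1=(alive,v0) N3.N2=(suspect,v1) N3.N3=(alive,v1) | N0.N0=(alive,v0) N0.N1=(alive,v0) N0.N2=(suspect,v1) N0.N3=(alive,v1)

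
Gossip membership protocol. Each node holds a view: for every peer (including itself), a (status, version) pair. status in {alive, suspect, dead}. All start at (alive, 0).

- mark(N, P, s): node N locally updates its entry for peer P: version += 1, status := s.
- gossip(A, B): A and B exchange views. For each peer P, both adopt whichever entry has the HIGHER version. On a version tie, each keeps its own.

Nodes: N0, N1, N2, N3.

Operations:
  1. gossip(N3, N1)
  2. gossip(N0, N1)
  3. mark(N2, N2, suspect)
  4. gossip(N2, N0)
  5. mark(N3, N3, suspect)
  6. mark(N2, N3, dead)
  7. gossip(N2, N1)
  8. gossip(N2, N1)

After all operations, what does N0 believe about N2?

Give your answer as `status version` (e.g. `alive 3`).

Op 1: gossip N3<->N1 -> N3.N0=(alive,v0) N3.N1=(alive,v0) N3.N2=(alive,v0) N3.N3=(alive,v0) | N1.N0=(alive,v0) N1.N1=(alive,v0) N1.N2=(alive,v0) N1.N3=(alive,v0)
Op 2: gossip N0<->N1 -> N0.N0=(alive,v0) N0.N1=(alive,v0) N0.N2=(alive,v0) N0.N3=(alive,v0) | N1.N0=(alive,v0) N1.N1=(alive,v0) N1.N2=(alive,v0) N1.N3=(alive,v0)
Op 3: N2 marks N2=suspect -> (suspect,v1)
Op 4: gossip N2<->N0 -> N2.N0=(alive,v0) N2.N1=(alive,v0) N2.N2=(suspect,v1) N2.N3=(alive,v0) | N0.N0=(alive,v0) N0.N1=(alive,v0) N0.N2=(suspect,v1) N0.N3=(alive,v0)
Op 5: N3 marks N3=suspect -> (suspect,v1)
Op 6: N2 marks N3=dead -> (dead,v1)
Op 7: gossip N2<->N1 -> N2.N0=(alive,v0) N2.N1=(alive,v0) N2.N2=(suspect,v1) N2.N3=(dead,v1) | N1.N0=(alive,v0) N1.N1=(alive,v0) N1.N2=(suspect,v1) N1.N3=(dead,v1)
Op 8: gossip N2<->N1 -> N2.N0=(alive,v0) N2.N1=(alive,v0) N2.N2=(suspect,v1) N2.N3=(dead,v1) | N1.N0=(alive,v0) N1.N1=(alive,v0) N1.N2=(suspect,v1) N1.N3=(dead,v1)

Answer: suspect 1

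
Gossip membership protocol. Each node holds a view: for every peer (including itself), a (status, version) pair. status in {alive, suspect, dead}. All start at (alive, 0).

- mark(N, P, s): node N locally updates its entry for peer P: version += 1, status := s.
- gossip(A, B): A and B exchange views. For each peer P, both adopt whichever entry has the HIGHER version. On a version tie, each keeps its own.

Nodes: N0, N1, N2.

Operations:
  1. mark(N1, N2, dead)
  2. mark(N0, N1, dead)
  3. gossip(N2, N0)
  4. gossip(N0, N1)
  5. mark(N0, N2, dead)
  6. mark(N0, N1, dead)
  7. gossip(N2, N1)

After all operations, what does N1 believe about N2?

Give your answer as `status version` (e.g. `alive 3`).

Answer: dead 1

Derivation:
Op 1: N1 marks N2=dead -> (dead,v1)
Op 2: N0 marks N1=dead -> (dead,v1)
Op 3: gossip N2<->N0 -> N2.N0=(alive,v0) N2.N1=(dead,v1) N2.N2=(alive,v0) | N0.N0=(alive,v0) N0.N1=(dead,v1) N0.N2=(alive,v0)
Op 4: gossip N0<->N1 -> N0.N0=(alive,v0) N0.N1=(dead,v1) N0.N2=(dead,v1) | N1.N0=(alive,v0) N1.N1=(dead,v1) N1.N2=(dead,v1)
Op 5: N0 marks N2=dead -> (dead,v2)
Op 6: N0 marks N1=dead -> (dead,v2)
Op 7: gossip N2<->N1 -> N2.N0=(alive,v0) N2.N1=(dead,v1) N2.N2=(dead,v1) | N1.N0=(alive,v0) N1.N1=(dead,v1) N1.N2=(dead,v1)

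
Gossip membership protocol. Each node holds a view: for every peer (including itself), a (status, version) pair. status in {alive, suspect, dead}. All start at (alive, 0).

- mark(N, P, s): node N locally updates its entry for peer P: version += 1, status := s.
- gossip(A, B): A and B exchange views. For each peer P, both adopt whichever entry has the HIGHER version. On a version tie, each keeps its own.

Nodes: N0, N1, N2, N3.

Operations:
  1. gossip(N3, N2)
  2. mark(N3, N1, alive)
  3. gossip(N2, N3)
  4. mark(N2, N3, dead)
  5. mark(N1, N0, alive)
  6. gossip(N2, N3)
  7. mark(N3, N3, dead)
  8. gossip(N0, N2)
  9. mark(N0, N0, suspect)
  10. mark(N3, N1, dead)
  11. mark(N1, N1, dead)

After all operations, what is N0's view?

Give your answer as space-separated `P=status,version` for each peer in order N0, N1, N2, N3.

Answer: N0=suspect,1 N1=alive,1 N2=alive,0 N3=dead,1

Derivation:
Op 1: gossip N3<->N2 -> N3.N0=(alive,v0) N3.N1=(alive,v0) N3.N2=(alive,v0) N3.N3=(alive,v0) | N2.N0=(alive,v0) N2.N1=(alive,v0) N2.N2=(alive,v0) N2.N3=(alive,v0)
Op 2: N3 marks N1=alive -> (alive,v1)
Op 3: gossip N2<->N3 -> N2.N0=(alive,v0) N2.N1=(alive,v1) N2.N2=(alive,v0) N2.N3=(alive,v0) | N3.N0=(alive,v0) N3.N1=(alive,v1) N3.N2=(alive,v0) N3.N3=(alive,v0)
Op 4: N2 marks N3=dead -> (dead,v1)
Op 5: N1 marks N0=alive -> (alive,v1)
Op 6: gossip N2<->N3 -> N2.N0=(alive,v0) N2.N1=(alive,v1) N2.N2=(alive,v0) N2.N3=(dead,v1) | N3.N0=(alive,v0) N3.N1=(alive,v1) N3.N2=(alive,v0) N3.N3=(dead,v1)
Op 7: N3 marks N3=dead -> (dead,v2)
Op 8: gossip N0<->N2 -> N0.N0=(alive,v0) N0.N1=(alive,v1) N0.N2=(alive,v0) N0.N3=(dead,v1) | N2.N0=(alive,v0) N2.N1=(alive,v1) N2.N2=(alive,v0) N2.N3=(dead,v1)
Op 9: N0 marks N0=suspect -> (suspect,v1)
Op 10: N3 marks N1=dead -> (dead,v2)
Op 11: N1 marks N1=dead -> (dead,v1)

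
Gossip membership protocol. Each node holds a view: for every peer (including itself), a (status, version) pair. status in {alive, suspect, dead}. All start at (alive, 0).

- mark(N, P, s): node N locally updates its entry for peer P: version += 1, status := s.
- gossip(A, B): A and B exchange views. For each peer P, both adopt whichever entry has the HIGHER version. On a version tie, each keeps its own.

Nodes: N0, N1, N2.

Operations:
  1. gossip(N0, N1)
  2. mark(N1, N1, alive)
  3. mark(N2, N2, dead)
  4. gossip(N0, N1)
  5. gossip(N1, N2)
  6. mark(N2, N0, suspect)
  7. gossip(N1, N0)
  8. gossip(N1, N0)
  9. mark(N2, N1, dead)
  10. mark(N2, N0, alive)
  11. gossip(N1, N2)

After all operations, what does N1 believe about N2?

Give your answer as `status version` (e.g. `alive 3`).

Op 1: gossip N0<->N1 -> N0.N0=(alive,v0) N0.N1=(alive,v0) N0.N2=(alive,v0) | N1.N0=(alive,v0) N1.N1=(alive,v0) N1.N2=(alive,v0)
Op 2: N1 marks N1=alive -> (alive,v1)
Op 3: N2 marks N2=dead -> (dead,v1)
Op 4: gossip N0<->N1 -> N0.N0=(alive,v0) N0.N1=(alive,v1) N0.N2=(alive,v0) | N1.N0=(alive,v0) N1.N1=(alive,v1) N1.N2=(alive,v0)
Op 5: gossip N1<->N2 -> N1.N0=(alive,v0) N1.N1=(alive,v1) N1.N2=(dead,v1) | N2.N0=(alive,v0) N2.N1=(alive,v1) N2.N2=(dead,v1)
Op 6: N2 marks N0=suspect -> (suspect,v1)
Op 7: gossip N1<->N0 -> N1.N0=(alive,v0) N1.N1=(alive,v1) N1.N2=(dead,v1) | N0.N0=(alive,v0) N0.N1=(alive,v1) N0.N2=(dead,v1)
Op 8: gossip N1<->N0 -> N1.N0=(alive,v0) N1.N1=(alive,v1) N1.N2=(dead,v1) | N0.N0=(alive,v0) N0.N1=(alive,v1) N0.N2=(dead,v1)
Op 9: N2 marks N1=dead -> (dead,v2)
Op 10: N2 marks N0=alive -> (alive,v2)
Op 11: gossip N1<->N2 -> N1.N0=(alive,v2) N1.N1=(dead,v2) N1.N2=(dead,v1) | N2.N0=(alive,v2) N2.N1=(dead,v2) N2.N2=(dead,v1)

Answer: dead 1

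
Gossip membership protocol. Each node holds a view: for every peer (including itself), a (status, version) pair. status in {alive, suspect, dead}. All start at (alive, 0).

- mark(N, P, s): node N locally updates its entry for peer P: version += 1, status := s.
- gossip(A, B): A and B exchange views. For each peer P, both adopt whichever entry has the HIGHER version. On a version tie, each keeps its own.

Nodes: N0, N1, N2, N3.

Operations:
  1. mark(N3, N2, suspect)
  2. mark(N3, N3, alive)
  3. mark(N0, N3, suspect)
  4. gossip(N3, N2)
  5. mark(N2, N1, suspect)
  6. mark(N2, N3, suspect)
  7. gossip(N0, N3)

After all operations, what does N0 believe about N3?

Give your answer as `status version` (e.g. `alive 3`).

Answer: suspect 1

Derivation:
Op 1: N3 marks N2=suspect -> (suspect,v1)
Op 2: N3 marks N3=alive -> (alive,v1)
Op 3: N0 marks N3=suspect -> (suspect,v1)
Op 4: gossip N3<->N2 -> N3.N0=(alive,v0) N3.N1=(alive,v0) N3.N2=(suspect,v1) N3.N3=(alive,v1) | N2.N0=(alive,v0) N2.N1=(alive,v0) N2.N2=(suspect,v1) N2.N3=(alive,v1)
Op 5: N2 marks N1=suspect -> (suspect,v1)
Op 6: N2 marks N3=suspect -> (suspect,v2)
Op 7: gossip N0<->N3 -> N0.N0=(alive,v0) N0.N1=(alive,v0) N0.N2=(suspect,v1) N0.N3=(suspect,v1) | N3.N0=(alive,v0) N3.N1=(alive,v0) N3.N2=(suspect,v1) N3.N3=(alive,v1)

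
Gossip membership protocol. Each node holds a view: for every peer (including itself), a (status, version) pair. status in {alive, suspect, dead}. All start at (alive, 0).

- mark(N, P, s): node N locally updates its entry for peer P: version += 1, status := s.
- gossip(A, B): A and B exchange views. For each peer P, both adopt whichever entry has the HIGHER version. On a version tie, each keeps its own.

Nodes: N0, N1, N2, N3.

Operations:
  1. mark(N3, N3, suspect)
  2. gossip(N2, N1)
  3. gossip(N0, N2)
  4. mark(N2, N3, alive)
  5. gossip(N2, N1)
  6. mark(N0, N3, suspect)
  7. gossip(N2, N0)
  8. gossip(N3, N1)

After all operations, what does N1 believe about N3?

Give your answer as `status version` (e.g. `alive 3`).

Answer: alive 1

Derivation:
Op 1: N3 marks N3=suspect -> (suspect,v1)
Op 2: gossip N2<->N1 -> N2.N0=(alive,v0) N2.N1=(alive,v0) N2.N2=(alive,v0) N2.N3=(alive,v0) | N1.N0=(alive,v0) N1.N1=(alive,v0) N1.N2=(alive,v0) N1.N3=(alive,v0)
Op 3: gossip N0<->N2 -> N0.N0=(alive,v0) N0.N1=(alive,v0) N0.N2=(alive,v0) N0.N3=(alive,v0) | N2.N0=(alive,v0) N2.N1=(alive,v0) N2.N2=(alive,v0) N2.N3=(alive,v0)
Op 4: N2 marks N3=alive -> (alive,v1)
Op 5: gossip N2<->N1 -> N2.N0=(alive,v0) N2.N1=(alive,v0) N2.N2=(alive,v0) N2.N3=(alive,v1) | N1.N0=(alive,v0) N1.N1=(alive,v0) N1.N2=(alive,v0) N1.N3=(alive,v1)
Op 6: N0 marks N3=suspect -> (suspect,v1)
Op 7: gossip N2<->N0 -> N2.N0=(alive,v0) N2.N1=(alive,v0) N2.N2=(alive,v0) N2.N3=(alive,v1) | N0.N0=(alive,v0) N0.N1=(alive,v0) N0.N2=(alive,v0) N0.N3=(suspect,v1)
Op 8: gossip N3<->N1 -> N3.N0=(alive,v0) N3.N1=(alive,v0) N3.N2=(alive,v0) N3.N3=(suspect,v1) | N1.N0=(alive,v0) N1.N1=(alive,v0) N1.N2=(alive,v0) N1.N3=(alive,v1)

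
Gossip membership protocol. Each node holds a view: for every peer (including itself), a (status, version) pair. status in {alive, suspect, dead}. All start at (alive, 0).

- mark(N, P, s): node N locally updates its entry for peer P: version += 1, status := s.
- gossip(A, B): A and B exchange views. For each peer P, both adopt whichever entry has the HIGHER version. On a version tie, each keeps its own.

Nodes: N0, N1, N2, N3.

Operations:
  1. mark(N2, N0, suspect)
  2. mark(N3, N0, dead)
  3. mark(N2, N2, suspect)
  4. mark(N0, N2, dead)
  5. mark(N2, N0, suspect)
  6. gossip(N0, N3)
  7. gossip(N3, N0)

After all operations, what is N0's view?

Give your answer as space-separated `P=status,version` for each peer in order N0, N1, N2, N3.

Op 1: N2 marks N0=suspect -> (suspect,v1)
Op 2: N3 marks N0=dead -> (dead,v1)
Op 3: N2 marks N2=suspect -> (suspect,v1)
Op 4: N0 marks N2=dead -> (dead,v1)
Op 5: N2 marks N0=suspect -> (suspect,v2)
Op 6: gossip N0<->N3 -> N0.N0=(dead,v1) N0.N1=(alive,v0) N0.N2=(dead,v1) N0.N3=(alive,v0) | N3.N0=(dead,v1) N3.N1=(alive,v0) N3.N2=(dead,v1) N3.N3=(alive,v0)
Op 7: gossip N3<->N0 -> N3.N0=(dead,v1) N3.N1=(alive,v0) N3.N2=(dead,v1) N3.N3=(alive,v0) | N0.N0=(dead,v1) N0.N1=(alive,v0) N0.N2=(dead,v1) N0.N3=(alive,v0)

Answer: N0=dead,1 N1=alive,0 N2=dead,1 N3=alive,0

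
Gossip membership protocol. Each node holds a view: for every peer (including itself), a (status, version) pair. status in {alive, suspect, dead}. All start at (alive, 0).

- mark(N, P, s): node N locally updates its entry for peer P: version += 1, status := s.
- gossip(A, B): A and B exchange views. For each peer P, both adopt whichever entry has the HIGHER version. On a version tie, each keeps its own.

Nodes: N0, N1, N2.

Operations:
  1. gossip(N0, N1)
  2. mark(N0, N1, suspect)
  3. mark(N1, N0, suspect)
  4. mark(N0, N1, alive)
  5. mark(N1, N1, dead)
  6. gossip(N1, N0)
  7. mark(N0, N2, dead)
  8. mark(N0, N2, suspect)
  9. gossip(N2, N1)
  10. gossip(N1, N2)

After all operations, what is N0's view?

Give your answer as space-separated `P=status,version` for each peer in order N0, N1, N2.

Op 1: gossip N0<->N1 -> N0.N0=(alive,v0) N0.N1=(alive,v0) N0.N2=(alive,v0) | N1.N0=(alive,v0) N1.N1=(alive,v0) N1.N2=(alive,v0)
Op 2: N0 marks N1=suspect -> (suspect,v1)
Op 3: N1 marks N0=suspect -> (suspect,v1)
Op 4: N0 marks N1=alive -> (alive,v2)
Op 5: N1 marks N1=dead -> (dead,v1)
Op 6: gossip N1<->N0 -> N1.N0=(suspect,v1) N1.N1=(alive,v2) N1.N2=(alive,v0) | N0.N0=(suspect,v1) N0.N1=(alive,v2) N0.N2=(alive,v0)
Op 7: N0 marks N2=dead -> (dead,v1)
Op 8: N0 marks N2=suspect -> (suspect,v2)
Op 9: gossip N2<->N1 -> N2.N0=(suspect,v1) N2.N1=(alive,v2) N2.N2=(alive,v0) | N1.N0=(suspect,v1) N1.N1=(alive,v2) N1.N2=(alive,v0)
Op 10: gossip N1<->N2 -> N1.N0=(suspect,v1) N1.N1=(alive,v2) N1.N2=(alive,v0) | N2.N0=(suspect,v1) N2.N1=(alive,v2) N2.N2=(alive,v0)

Answer: N0=suspect,1 N1=alive,2 N2=suspect,2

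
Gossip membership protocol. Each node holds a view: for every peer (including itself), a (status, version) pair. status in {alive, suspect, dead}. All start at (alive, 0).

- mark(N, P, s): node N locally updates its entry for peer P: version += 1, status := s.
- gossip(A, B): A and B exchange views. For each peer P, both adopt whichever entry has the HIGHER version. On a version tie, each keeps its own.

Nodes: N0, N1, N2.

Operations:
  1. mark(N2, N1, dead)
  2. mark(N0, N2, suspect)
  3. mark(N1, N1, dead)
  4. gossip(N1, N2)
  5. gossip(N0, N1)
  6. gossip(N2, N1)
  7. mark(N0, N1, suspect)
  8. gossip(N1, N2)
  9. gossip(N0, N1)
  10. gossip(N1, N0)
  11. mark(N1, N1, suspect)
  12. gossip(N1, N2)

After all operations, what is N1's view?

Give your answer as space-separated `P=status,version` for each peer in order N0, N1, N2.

Op 1: N2 marks N1=dead -> (dead,v1)
Op 2: N0 marks N2=suspect -> (suspect,v1)
Op 3: N1 marks N1=dead -> (dead,v1)
Op 4: gossip N1<->N2 -> N1.N0=(alive,v0) N1.N1=(dead,v1) N1.N2=(alive,v0) | N2.N0=(alive,v0) N2.N1=(dead,v1) N2.N2=(alive,v0)
Op 5: gossip N0<->N1 -> N0.N0=(alive,v0) N0.N1=(dead,v1) N0.N2=(suspect,v1) | N1.N0=(alive,v0) N1.N1=(dead,v1) N1.N2=(suspect,v1)
Op 6: gossip N2<->N1 -> N2.N0=(alive,v0) N2.N1=(dead,v1) N2.N2=(suspect,v1) | N1.N0=(alive,v0) N1.N1=(dead,v1) N1.N2=(suspect,v1)
Op 7: N0 marks N1=suspect -> (suspect,v2)
Op 8: gossip N1<->N2 -> N1.N0=(alive,v0) N1.N1=(dead,v1) N1.N2=(suspect,v1) | N2.N0=(alive,v0) N2.N1=(dead,v1) N2.N2=(suspect,v1)
Op 9: gossip N0<->N1 -> N0.N0=(alive,v0) N0.N1=(suspect,v2) N0.N2=(suspect,v1) | N1.N0=(alive,v0) N1.N1=(suspect,v2) N1.N2=(suspect,v1)
Op 10: gossip N1<->N0 -> N1.N0=(alive,v0) N1.N1=(suspect,v2) N1.N2=(suspect,v1) | N0.N0=(alive,v0) N0.N1=(suspect,v2) N0.N2=(suspect,v1)
Op 11: N1 marks N1=suspect -> (suspect,v3)
Op 12: gossip N1<->N2 -> N1.N0=(alive,v0) N1.N1=(suspect,v3) N1.N2=(suspect,v1) | N2.N0=(alive,v0) N2.N1=(suspect,v3) N2.N2=(suspect,v1)

Answer: N0=alive,0 N1=suspect,3 N2=suspect,1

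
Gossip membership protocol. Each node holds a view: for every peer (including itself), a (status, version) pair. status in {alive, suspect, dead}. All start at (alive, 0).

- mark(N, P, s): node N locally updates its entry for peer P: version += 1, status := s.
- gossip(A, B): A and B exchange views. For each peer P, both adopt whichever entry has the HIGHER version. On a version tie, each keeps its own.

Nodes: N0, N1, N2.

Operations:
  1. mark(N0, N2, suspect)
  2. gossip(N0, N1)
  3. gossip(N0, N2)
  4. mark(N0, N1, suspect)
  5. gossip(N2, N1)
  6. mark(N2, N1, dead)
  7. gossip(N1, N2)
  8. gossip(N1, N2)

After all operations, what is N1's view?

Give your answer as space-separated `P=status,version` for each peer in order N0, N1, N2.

Answer: N0=alive,0 N1=dead,1 N2=suspect,1

Derivation:
Op 1: N0 marks N2=suspect -> (suspect,v1)
Op 2: gossip N0<->N1 -> N0.N0=(alive,v0) N0.N1=(alive,v0) N0.N2=(suspect,v1) | N1.N0=(alive,v0) N1.N1=(alive,v0) N1.N2=(suspect,v1)
Op 3: gossip N0<->N2 -> N0.N0=(alive,v0) N0.N1=(alive,v0) N0.N2=(suspect,v1) | N2.N0=(alive,v0) N2.N1=(alive,v0) N2.N2=(suspect,v1)
Op 4: N0 marks N1=suspect -> (suspect,v1)
Op 5: gossip N2<->N1 -> N2.N0=(alive,v0) N2.N1=(alive,v0) N2.N2=(suspect,v1) | N1.N0=(alive,v0) N1.N1=(alive,v0) N1.N2=(suspect,v1)
Op 6: N2 marks N1=dead -> (dead,v1)
Op 7: gossip N1<->N2 -> N1.N0=(alive,v0) N1.N1=(dead,v1) N1.N2=(suspect,v1) | N2.N0=(alive,v0) N2.N1=(dead,v1) N2.N2=(suspect,v1)
Op 8: gossip N1<->N2 -> N1.N0=(alive,v0) N1.N1=(dead,v1) N1.N2=(suspect,v1) | N2.N0=(alive,v0) N2.N1=(dead,v1) N2.N2=(suspect,v1)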